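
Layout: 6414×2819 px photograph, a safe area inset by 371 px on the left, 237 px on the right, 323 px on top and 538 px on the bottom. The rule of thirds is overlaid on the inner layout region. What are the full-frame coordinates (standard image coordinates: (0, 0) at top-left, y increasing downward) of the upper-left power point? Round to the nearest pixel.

(2306, 976)

Content width = 6414 − 371 − 237 = 5806 px; content height = 2819 − 323 − 538 = 1958 px.
Upper-left is one-third across and one-third down within the inner layout region.
x = 371 + 1 × 5806/3 = 371 + 1935.33 ≈ 2306
y = 323 + 1 × 1958/3 = 323 + 652.67 ≈ 976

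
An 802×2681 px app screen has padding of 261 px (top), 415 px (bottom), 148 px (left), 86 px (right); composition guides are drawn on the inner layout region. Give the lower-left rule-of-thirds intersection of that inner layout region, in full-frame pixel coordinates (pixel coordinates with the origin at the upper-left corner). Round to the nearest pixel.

x = 337 px, y = 1598 px

Content width = 802 − 148 − 86 = 568 px; content height = 2681 − 261 − 415 = 2005 px.
Lower-left is one-third across and two-thirds down within the inner layout region.
x = 148 + 1 × 568/3 = 148 + 189.33 ≈ 337
y = 261 + 2 × 2005/3 = 261 + 1336.67 ≈ 1598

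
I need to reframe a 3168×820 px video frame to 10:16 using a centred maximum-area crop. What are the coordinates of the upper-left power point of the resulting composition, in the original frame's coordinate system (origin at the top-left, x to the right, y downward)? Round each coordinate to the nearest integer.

(1499, 273)

3168/820 > 10/16, so the 10:16 crop keeps the full height 820 and trims width to 820 × 10/16 = 512.50 px.
Left offset = (3168 − 512.50)/2 = 1327.75 px; top offset = 0.
Upper-left is one-third across and one-third down within the crop:
x = 1327.75 + 1 × 512.50/3 ≈ 1499; y = 0.00 + 1 × 820.00/3 ≈ 273.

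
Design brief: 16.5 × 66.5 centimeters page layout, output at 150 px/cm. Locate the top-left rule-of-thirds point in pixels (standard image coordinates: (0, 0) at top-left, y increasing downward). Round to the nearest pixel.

In pixels the canvas is 16.5 × 150 = 2475 wide and 66.5 × 150 = 9975 tall.
The top-left point is one-third across and one-third down:
x = 1 × 2475/3 ≈ 825; y = 1 × 9975/3 ≈ 3325.

(825, 3325)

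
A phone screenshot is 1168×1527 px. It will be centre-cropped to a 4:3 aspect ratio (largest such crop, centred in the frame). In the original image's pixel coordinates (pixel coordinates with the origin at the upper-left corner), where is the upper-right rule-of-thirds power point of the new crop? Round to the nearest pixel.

(779, 618)

1168/1527 < 4/3, so the 4:3 crop keeps the full width 1168 and trims height to 1168 × 3/4 = 876.00 px.
Top offset = (1527 − 876.00)/2 = 325.50 px; left offset = 0.
Upper-right is two-thirds across and one-third down within the crop:
x = 0.00 + 2 × 1168.00/3 ≈ 779; y = 325.50 + 1 × 876.00/3 ≈ 618.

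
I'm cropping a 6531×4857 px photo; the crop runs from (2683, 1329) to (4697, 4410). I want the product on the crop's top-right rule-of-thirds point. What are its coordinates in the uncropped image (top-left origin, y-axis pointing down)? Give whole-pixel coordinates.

Crop width = 4697 − 2683 = 2014 px; one third is 671.33 px.
Crop height = 4410 − 1329 = 3081 px; one third is 1027.00 px.
The top-right point is two-thirds across and one-third down within the crop:
x = 2683 + 2 × 671.33 ≈ 4026; y = 1329 + 1 × 1027.00 ≈ 2356.

(4026, 2356)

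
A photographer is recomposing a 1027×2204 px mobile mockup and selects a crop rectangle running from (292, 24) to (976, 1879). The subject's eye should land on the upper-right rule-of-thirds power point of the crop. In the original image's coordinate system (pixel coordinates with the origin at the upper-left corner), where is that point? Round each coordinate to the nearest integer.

Crop width = 976 − 292 = 684 px; one third is 228.00 px.
Crop height = 1879 − 24 = 1855 px; one third is 618.33 px.
The upper-right point is two-thirds across and one-third down within the crop:
x = 292 + 2 × 228.00 ≈ 748; y = 24 + 1 × 618.33 ≈ 642.

(748, 642)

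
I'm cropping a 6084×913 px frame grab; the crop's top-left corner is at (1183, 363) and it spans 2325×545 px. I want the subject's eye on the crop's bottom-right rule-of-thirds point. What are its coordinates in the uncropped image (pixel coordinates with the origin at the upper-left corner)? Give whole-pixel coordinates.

One third of the crop width 2325 is 775.00 px.
One third of the crop height 545 is 181.67 px.
The bottom-right point is two-thirds across and two-thirds down within the crop:
x = 1183 + 2 × 775.00 ≈ 2733; y = 363 + 2 × 181.67 ≈ 726.

(2733, 726)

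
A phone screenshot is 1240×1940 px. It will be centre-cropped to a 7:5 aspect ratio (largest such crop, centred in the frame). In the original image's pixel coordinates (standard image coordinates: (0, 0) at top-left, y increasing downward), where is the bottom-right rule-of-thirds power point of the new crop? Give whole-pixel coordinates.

1240/1940 < 7/5, so the 7:5 crop keeps the full width 1240 and trims height to 1240 × 5/7 = 885.71 px.
Top offset = (1940 − 885.71)/2 = 527.14 px; left offset = 0.
Bottom-right is two-thirds across and two-thirds down within the crop:
x = 0.00 + 2 × 1240.00/3 ≈ 827; y = 527.14 + 2 × 885.71/3 ≈ 1118.

x = 827 px, y = 1118 px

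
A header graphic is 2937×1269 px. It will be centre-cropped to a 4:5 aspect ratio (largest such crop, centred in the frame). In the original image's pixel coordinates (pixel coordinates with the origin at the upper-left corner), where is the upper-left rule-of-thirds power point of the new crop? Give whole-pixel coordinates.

2937/1269 > 4/5, so the 4:5 crop keeps the full height 1269 and trims width to 1269 × 4/5 = 1015.20 px.
Left offset = (2937 − 1015.20)/2 = 960.90 px; top offset = 0.
Upper-left is one-third across and one-third down within the crop:
x = 960.90 + 1 × 1015.20/3 ≈ 1299; y = 0.00 + 1 × 1269.00/3 ≈ 423.

(1299, 423)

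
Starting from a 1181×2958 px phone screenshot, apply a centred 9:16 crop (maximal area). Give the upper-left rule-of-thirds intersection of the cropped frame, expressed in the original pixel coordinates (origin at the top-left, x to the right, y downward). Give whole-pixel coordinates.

1181/2958 < 9/16, so the 9:16 crop keeps the full width 1181 and trims height to 1181 × 16/9 = 2099.56 px.
Top offset = (2958 − 2099.56)/2 = 429.22 px; left offset = 0.
Upper-left is one-third across and one-third down within the crop:
x = 0.00 + 1 × 1181.00/3 ≈ 394; y = 429.22 + 1 × 2099.56/3 ≈ 1129.

x = 394 px, y = 1129 px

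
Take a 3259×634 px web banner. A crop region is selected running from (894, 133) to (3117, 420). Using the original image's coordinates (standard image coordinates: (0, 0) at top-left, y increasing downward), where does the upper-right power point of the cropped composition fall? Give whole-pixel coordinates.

(2376, 229)

Crop width = 3117 − 894 = 2223 px; one third is 741.00 px.
Crop height = 420 − 133 = 287 px; one third is 95.67 px.
The upper-right point is two-thirds across and one-third down within the crop:
x = 894 + 2 × 741.00 ≈ 2376; y = 133 + 1 × 95.67 ≈ 229.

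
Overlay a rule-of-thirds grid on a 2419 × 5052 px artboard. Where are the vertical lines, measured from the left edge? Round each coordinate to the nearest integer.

806 px and 1613 px

2419 / 3 = 806.33, so the vertical lines sit at one and two thirds of 2419.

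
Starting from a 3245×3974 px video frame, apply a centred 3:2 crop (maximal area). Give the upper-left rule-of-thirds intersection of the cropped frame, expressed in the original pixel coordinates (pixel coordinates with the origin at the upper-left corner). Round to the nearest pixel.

(1082, 1626)

3245/3974 < 3/2, so the 3:2 crop keeps the full width 3245 and trims height to 3245 × 2/3 = 2163.33 px.
Top offset = (3974 − 2163.33)/2 = 905.33 px; left offset = 0.
Upper-left is one-third across and one-third down within the crop:
x = 0.00 + 1 × 3245.00/3 ≈ 1082; y = 905.33 + 1 × 2163.33/3 ≈ 1626.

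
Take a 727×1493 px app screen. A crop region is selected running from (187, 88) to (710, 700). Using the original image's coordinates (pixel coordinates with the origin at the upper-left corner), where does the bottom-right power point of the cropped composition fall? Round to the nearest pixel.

x = 536 px, y = 496 px

Crop width = 710 − 187 = 523 px; one third is 174.33 px.
Crop height = 700 − 88 = 612 px; one third is 204.00 px.
The bottom-right point is two-thirds across and two-thirds down within the crop:
x = 187 + 2 × 174.33 ≈ 536; y = 88 + 2 × 204.00 ≈ 496.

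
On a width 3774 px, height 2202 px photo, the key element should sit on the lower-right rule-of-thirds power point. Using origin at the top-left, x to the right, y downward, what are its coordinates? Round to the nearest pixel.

The lower-right point sits two-thirds of the way across and two-thirds of the way down.
x = 2 × 3774/3 ≈ 2516; y = 2 × 2202/3 ≈ 1468.

(2516, 1468)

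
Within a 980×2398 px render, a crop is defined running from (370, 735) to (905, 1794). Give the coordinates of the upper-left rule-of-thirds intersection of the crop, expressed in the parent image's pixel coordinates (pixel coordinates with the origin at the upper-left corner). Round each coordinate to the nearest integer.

x = 548 px, y = 1088 px

Crop width = 905 − 370 = 535 px; one third is 178.33 px.
Crop height = 1794 − 735 = 1059 px; one third is 353.00 px.
The upper-left point is one-third across and one-third down within the crop:
x = 370 + 1 × 178.33 ≈ 548; y = 735 + 1 × 353.00 ≈ 1088.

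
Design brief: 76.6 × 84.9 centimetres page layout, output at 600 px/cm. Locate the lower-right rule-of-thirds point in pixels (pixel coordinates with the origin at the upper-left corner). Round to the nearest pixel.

In pixels the canvas is 76.6 × 600 = 45960 wide and 84.9 × 600 = 50940 tall.
The lower-right point is two-thirds across and two-thirds down:
x = 2 × 45960/3 ≈ 30640; y = 2 × 50940/3 ≈ 33960.

x = 30640 px, y = 33960 px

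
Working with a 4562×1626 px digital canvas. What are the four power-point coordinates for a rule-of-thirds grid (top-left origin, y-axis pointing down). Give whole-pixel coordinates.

(1521, 542), (3041, 542), (1521, 1084), (3041, 1084)

One third of 4562 is 1520.67; one third of 1626 is 542.
Vertical third lines at x = 1521 and x = 3041; horizontal third lines at y = 542 and y = 1084.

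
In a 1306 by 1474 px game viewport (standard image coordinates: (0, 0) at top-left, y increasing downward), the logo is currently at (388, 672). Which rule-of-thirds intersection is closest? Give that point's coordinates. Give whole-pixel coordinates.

Third lines: x ∈ {435, 871}, y ∈ {491, 983}.
388 is closer to x = 435; 672 is closer to y = 491.
So the nearest intersection is the upper-left power point.

x = 435 px, y = 491 px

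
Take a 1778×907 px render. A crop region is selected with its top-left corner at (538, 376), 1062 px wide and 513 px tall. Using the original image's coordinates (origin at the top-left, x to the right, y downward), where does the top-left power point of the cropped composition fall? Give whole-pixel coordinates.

(892, 547)

One third of the crop width 1062 is 354.00 px.
One third of the crop height 513 is 171.00 px.
The top-left point is one-third across and one-third down within the crop:
x = 538 + 1 × 354.00 ≈ 892; y = 376 + 1 × 171.00 ≈ 547.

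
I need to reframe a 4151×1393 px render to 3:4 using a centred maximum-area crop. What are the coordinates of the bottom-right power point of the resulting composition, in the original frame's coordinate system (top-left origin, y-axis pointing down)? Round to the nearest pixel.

(2250, 929)

4151/1393 > 3/4, so the 3:4 crop keeps the full height 1393 and trims width to 1393 × 3/4 = 1044.75 px.
Left offset = (4151 − 1044.75)/2 = 1553.12 px; top offset = 0.
Bottom-right is two-thirds across and two-thirds down within the crop:
x = 1553.12 + 2 × 1044.75/3 ≈ 2250; y = 0.00 + 2 × 1393.00/3 ≈ 929.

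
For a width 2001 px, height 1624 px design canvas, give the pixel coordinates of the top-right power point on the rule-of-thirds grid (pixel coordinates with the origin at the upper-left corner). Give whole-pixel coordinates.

(1334, 541)

The top-right point sits two-thirds of the way across and one-third of the way down.
x = 2 × 2001/3 ≈ 1334; y = 1 × 1624/3 ≈ 541.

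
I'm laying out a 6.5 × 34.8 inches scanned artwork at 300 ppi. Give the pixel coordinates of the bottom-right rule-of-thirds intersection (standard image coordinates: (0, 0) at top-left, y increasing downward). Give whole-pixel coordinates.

x = 1300 px, y = 6960 px

In pixels the canvas is 6.5 × 300 = 1950 wide and 34.8 × 300 = 10440 tall.
The bottom-right point is two-thirds across and two-thirds down:
x = 2 × 1950/3 ≈ 1300; y = 2 × 10440/3 ≈ 6960.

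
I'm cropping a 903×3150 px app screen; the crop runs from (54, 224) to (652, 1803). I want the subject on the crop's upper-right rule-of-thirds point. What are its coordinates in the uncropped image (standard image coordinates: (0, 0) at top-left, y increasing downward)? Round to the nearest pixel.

Crop width = 652 − 54 = 598 px; one third is 199.33 px.
Crop height = 1803 − 224 = 1579 px; one third is 526.33 px.
The upper-right point is two-thirds across and one-third down within the crop:
x = 54 + 2 × 199.33 ≈ 453; y = 224 + 1 × 526.33 ≈ 750.

(453, 750)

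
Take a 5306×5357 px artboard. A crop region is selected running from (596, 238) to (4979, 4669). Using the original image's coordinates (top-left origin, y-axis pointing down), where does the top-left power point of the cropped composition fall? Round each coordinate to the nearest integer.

(2057, 1715)

Crop width = 4979 − 596 = 4383 px; one third is 1461.00 px.
Crop height = 4669 − 238 = 4431 px; one third is 1477.00 px.
The top-left point is one-third across and one-third down within the crop:
x = 596 + 1 × 1461.00 ≈ 2057; y = 238 + 1 × 1477.00 ≈ 1715.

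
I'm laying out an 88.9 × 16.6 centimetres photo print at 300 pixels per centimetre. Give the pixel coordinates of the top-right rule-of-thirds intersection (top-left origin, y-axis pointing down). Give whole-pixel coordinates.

In pixels the canvas is 88.9 × 300 = 26670 wide and 16.6 × 300 = 4980 tall.
The top-right point is two-thirds across and one-third down:
x = 2 × 26670/3 ≈ 17780; y = 1 × 4980/3 ≈ 1660.

x = 17780 px, y = 1660 px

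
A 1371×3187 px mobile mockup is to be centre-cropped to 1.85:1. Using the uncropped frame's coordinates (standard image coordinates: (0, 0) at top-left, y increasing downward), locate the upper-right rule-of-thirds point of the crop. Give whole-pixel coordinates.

1371/3187 < 1.85/1, so the 1.85:1 crop keeps the full width 1371 and trims height to 1371 × 1/1.85 = 741.08 px.
Top offset = (3187 − 741.08)/2 = 1222.96 px; left offset = 0.
Upper-right is two-thirds across and one-third down within the crop:
x = 0.00 + 2 × 1371.00/3 ≈ 914; y = 1222.96 + 1 × 741.08/3 ≈ 1470.

x = 914 px, y = 1470 px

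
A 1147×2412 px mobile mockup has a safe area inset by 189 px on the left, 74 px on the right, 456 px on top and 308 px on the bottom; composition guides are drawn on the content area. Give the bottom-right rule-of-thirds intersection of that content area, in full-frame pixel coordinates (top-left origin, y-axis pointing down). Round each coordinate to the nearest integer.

(778, 1555)

Content width = 1147 − 189 − 74 = 884 px; content height = 2412 − 456 − 308 = 1648 px.
Bottom-right is two-thirds across and two-thirds down within the content area.
x = 189 + 2 × 884/3 = 189 + 589.33 ≈ 778
y = 456 + 2 × 1648/3 = 456 + 1098.67 ≈ 1555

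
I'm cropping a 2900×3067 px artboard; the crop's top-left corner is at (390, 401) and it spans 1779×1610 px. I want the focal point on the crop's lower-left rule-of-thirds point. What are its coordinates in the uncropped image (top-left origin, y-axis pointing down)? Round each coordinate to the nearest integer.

(983, 1474)

One third of the crop width 1779 is 593.00 px.
One third of the crop height 1610 is 536.67 px.
The lower-left point is one-third across and two-thirds down within the crop:
x = 390 + 1 × 593.00 ≈ 983; y = 401 + 2 × 536.67 ≈ 1474.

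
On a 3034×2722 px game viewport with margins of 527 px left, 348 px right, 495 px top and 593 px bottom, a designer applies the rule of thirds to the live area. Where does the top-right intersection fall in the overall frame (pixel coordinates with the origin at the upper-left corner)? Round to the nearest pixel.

Content width = 3034 − 527 − 348 = 2159 px; content height = 2722 − 495 − 593 = 1634 px.
Top-right is two-thirds across and one-third down within the live area.
x = 527 + 2 × 2159/3 = 527 + 1439.33 ≈ 1966
y = 495 + 1 × 1634/3 = 495 + 544.67 ≈ 1040

(1966, 1040)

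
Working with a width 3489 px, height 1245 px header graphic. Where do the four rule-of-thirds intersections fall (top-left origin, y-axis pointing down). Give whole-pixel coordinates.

One third of 3489 is 1163; one third of 1245 is 415.
Vertical third lines at x = 1163 and x = 2326; horizontal third lines at y = 415 and y = 830.

(1163, 415), (2326, 415), (1163, 830), (2326, 830)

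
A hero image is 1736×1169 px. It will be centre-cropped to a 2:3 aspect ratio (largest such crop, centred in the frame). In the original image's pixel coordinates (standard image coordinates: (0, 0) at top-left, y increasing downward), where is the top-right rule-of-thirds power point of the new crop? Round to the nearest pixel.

x = 998 px, y = 390 px

1736/1169 > 2/3, so the 2:3 crop keeps the full height 1169 and trims width to 1169 × 2/3 = 779.33 px.
Left offset = (1736 − 779.33)/2 = 478.33 px; top offset = 0.
Top-right is two-thirds across and one-third down within the crop:
x = 478.33 + 2 × 779.33/3 ≈ 998; y = 0.00 + 1 × 1169.00/3 ≈ 390.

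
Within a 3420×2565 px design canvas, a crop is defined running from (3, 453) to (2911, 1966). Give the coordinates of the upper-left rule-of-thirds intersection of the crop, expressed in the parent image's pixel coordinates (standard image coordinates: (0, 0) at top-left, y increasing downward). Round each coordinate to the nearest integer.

Crop width = 2911 − 3 = 2908 px; one third is 969.33 px.
Crop height = 1966 − 453 = 1513 px; one third is 504.33 px.
The upper-left point is one-third across and one-third down within the crop:
x = 3 + 1 × 969.33 ≈ 972; y = 453 + 1 × 504.33 ≈ 957.

x = 972 px, y = 957 px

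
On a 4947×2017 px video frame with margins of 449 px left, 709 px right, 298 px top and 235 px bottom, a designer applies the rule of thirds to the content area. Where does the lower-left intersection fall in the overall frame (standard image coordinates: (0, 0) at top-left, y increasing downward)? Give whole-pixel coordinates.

x = 1712 px, y = 1287 px

Content width = 4947 − 449 − 709 = 3789 px; content height = 2017 − 298 − 235 = 1484 px.
Lower-left is one-third across and two-thirds down within the content area.
x = 449 + 1 × 3789/3 = 449 + 1263.00 ≈ 1712
y = 298 + 2 × 1484/3 = 298 + 989.33 ≈ 1287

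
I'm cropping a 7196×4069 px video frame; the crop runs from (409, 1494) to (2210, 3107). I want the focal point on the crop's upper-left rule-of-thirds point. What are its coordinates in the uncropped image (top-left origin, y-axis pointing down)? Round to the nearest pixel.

Crop width = 2210 − 409 = 1801 px; one third is 600.33 px.
Crop height = 3107 − 1494 = 1613 px; one third is 537.67 px.
The upper-left point is one-third across and one-third down within the crop:
x = 409 + 1 × 600.33 ≈ 1009; y = 1494 + 1 × 537.67 ≈ 2032.

(1009, 2032)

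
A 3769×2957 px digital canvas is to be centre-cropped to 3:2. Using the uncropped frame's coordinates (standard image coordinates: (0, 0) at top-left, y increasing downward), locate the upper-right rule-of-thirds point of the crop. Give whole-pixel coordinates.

x = 2513 px, y = 1060 px

3769/2957 < 3/2, so the 3:2 crop keeps the full width 3769 and trims height to 3769 × 2/3 = 2512.67 px.
Top offset = (2957 − 2512.67)/2 = 222.17 px; left offset = 0.
Upper-right is two-thirds across and one-third down within the crop:
x = 0.00 + 2 × 3769.00/3 ≈ 2513; y = 222.17 + 1 × 2512.67/3 ≈ 1060.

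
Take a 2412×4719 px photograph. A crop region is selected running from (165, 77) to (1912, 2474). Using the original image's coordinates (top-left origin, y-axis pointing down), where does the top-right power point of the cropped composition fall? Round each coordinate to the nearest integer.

x = 1330 px, y = 876 px

Crop width = 1912 − 165 = 1747 px; one third is 582.33 px.
Crop height = 2474 − 77 = 2397 px; one third is 799.00 px.
The top-right point is two-thirds across and one-third down within the crop:
x = 165 + 2 × 582.33 ≈ 1330; y = 77 + 1 × 799.00 ≈ 876.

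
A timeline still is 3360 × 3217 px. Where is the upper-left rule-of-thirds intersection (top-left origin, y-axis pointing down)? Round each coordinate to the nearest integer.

(1120, 1072)

The upper-left point sits one-third of the way across and one-third of the way down.
x = 1 × 3360/3 ≈ 1120; y = 1 × 3217/3 ≈ 1072.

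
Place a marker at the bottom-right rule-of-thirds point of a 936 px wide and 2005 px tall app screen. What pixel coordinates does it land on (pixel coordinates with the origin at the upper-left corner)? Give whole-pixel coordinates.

The bottom-right point sits two-thirds of the way across and two-thirds of the way down.
x = 2 × 936/3 ≈ 624; y = 2 × 2005/3 ≈ 1337.

(624, 1337)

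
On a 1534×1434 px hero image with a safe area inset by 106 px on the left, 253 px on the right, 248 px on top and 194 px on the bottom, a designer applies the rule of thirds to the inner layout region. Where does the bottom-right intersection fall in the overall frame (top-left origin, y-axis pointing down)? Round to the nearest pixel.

Content width = 1534 − 106 − 253 = 1175 px; content height = 1434 − 248 − 194 = 992 px.
Bottom-right is two-thirds across and two-thirds down within the inner layout region.
x = 106 + 2 × 1175/3 = 106 + 783.33 ≈ 889
y = 248 + 2 × 992/3 = 248 + 661.33 ≈ 909

x = 889 px, y = 909 px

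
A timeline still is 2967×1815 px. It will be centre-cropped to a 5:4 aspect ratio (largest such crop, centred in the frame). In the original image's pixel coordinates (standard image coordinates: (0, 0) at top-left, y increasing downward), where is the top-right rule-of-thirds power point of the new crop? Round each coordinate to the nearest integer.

(1862, 605)

2967/1815 > 5/4, so the 5:4 crop keeps the full height 1815 and trims width to 1815 × 5/4 = 2268.75 px.
Left offset = (2967 − 2268.75)/2 = 349.12 px; top offset = 0.
Top-right is two-thirds across and one-third down within the crop:
x = 349.12 + 2 × 2268.75/3 ≈ 1862; y = 0.00 + 1 × 1815.00/3 ≈ 605.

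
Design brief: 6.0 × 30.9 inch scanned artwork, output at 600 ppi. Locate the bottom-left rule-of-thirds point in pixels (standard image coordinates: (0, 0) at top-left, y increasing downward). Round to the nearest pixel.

In pixels the canvas is 6.0 × 600 = 3600 wide and 30.9 × 600 = 18540 tall.
The bottom-left point is one-third across and two-thirds down:
x = 1 × 3600/3 ≈ 1200; y = 2 × 18540/3 ≈ 12360.

x = 1200 px, y = 12360 px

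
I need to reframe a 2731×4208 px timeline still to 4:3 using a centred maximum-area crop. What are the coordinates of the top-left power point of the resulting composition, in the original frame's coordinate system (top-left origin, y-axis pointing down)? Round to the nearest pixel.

(910, 1763)

2731/4208 < 4/3, so the 4:3 crop keeps the full width 2731 and trims height to 2731 × 3/4 = 2048.25 px.
Top offset = (4208 − 2048.25)/2 = 1079.88 px; left offset = 0.
Top-left is one-third across and one-third down within the crop:
x = 0.00 + 1 × 2731.00/3 ≈ 910; y = 1079.88 + 1 × 2048.25/3 ≈ 1763.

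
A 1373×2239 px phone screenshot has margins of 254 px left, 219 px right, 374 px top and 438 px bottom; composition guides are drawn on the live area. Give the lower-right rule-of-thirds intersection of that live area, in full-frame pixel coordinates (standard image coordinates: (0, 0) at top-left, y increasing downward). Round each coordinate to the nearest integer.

Content width = 1373 − 254 − 219 = 900 px; content height = 2239 − 374 − 438 = 1427 px.
Lower-right is two-thirds across and two-thirds down within the live area.
x = 254 + 2 × 900/3 = 254 + 600.00 ≈ 854
y = 374 + 2 × 1427/3 = 374 + 951.33 ≈ 1325

x = 854 px, y = 1325 px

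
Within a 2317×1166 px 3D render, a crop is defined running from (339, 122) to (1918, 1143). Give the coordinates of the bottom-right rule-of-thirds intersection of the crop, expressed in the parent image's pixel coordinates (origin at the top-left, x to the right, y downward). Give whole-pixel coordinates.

Crop width = 1918 − 339 = 1579 px; one third is 526.33 px.
Crop height = 1143 − 122 = 1021 px; one third is 340.33 px.
The bottom-right point is two-thirds across and two-thirds down within the crop:
x = 339 + 2 × 526.33 ≈ 1392; y = 122 + 2 × 340.33 ≈ 803.

(1392, 803)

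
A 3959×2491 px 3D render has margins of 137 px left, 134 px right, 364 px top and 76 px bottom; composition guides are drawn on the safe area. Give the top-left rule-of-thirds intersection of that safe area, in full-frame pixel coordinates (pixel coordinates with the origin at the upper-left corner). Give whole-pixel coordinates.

x = 1366 px, y = 1048 px

Content width = 3959 − 137 − 134 = 3688 px; content height = 2491 − 364 − 76 = 2051 px.
Top-left is one-third across and one-third down within the safe area.
x = 137 + 1 × 3688/3 = 137 + 1229.33 ≈ 1366
y = 364 + 1 × 2051/3 = 364 + 683.67 ≈ 1048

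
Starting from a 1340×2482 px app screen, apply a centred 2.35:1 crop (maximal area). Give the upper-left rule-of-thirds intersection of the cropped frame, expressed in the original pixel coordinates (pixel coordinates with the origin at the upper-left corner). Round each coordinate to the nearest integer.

(447, 1146)

1340/2482 < 2.35/1, so the 2.35:1 crop keeps the full width 1340 and trims height to 1340 × 1/2.35 = 570.21 px.
Top offset = (2482 − 570.21)/2 = 955.89 px; left offset = 0.
Upper-left is one-third across and one-third down within the crop:
x = 0.00 + 1 × 1340.00/3 ≈ 447; y = 955.89 + 1 × 570.21/3 ≈ 1146.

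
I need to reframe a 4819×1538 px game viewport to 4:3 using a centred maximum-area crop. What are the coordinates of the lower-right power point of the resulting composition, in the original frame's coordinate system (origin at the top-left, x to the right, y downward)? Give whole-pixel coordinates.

x = 2751 px, y = 1025 px

4819/1538 > 4/3, so the 4:3 crop keeps the full height 1538 and trims width to 1538 × 4/3 = 2050.67 px.
Left offset = (4819 − 2050.67)/2 = 1384.17 px; top offset = 0.
Lower-right is two-thirds across and two-thirds down within the crop:
x = 1384.17 + 2 × 2050.67/3 ≈ 2751; y = 0.00 + 2 × 1538.00/3 ≈ 1025.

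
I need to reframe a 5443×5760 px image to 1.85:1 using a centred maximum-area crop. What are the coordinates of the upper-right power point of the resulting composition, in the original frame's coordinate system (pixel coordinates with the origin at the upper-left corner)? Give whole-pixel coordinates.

5443/5760 < 1.85/1, so the 1.85:1 crop keeps the full width 5443 and trims height to 5443 × 1/1.85 = 2942.16 px.
Top offset = (5760 − 2942.16)/2 = 1408.92 px; left offset = 0.
Upper-right is two-thirds across and one-third down within the crop:
x = 0.00 + 2 × 5443.00/3 ≈ 3629; y = 1408.92 + 1 × 2942.16/3 ≈ 2390.

x = 3629 px, y = 2390 px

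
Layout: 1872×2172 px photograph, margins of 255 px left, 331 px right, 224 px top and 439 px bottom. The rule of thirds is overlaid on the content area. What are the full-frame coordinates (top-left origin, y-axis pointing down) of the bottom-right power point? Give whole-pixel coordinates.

Content width = 1872 − 255 − 331 = 1286 px; content height = 2172 − 224 − 439 = 1509 px.
Bottom-right is two-thirds across and two-thirds down within the content area.
x = 255 + 2 × 1286/3 = 255 + 857.33 ≈ 1112
y = 224 + 2 × 1509/3 = 224 + 1006.00 ≈ 1230

x = 1112 px, y = 1230 px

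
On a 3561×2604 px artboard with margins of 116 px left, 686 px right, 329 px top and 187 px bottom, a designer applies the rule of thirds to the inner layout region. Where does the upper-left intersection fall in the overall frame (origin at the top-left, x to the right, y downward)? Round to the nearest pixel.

Content width = 3561 − 116 − 686 = 2759 px; content height = 2604 − 329 − 187 = 2088 px.
Upper-left is one-third across and one-third down within the inner layout region.
x = 116 + 1 × 2759/3 = 116 + 919.67 ≈ 1036
y = 329 + 1 × 2088/3 = 329 + 696.00 ≈ 1025

x = 1036 px, y = 1025 px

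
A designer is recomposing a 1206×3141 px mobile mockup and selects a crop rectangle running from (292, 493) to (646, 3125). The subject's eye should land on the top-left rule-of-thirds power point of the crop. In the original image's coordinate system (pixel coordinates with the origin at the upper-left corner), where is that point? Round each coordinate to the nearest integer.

(410, 1370)

Crop width = 646 − 292 = 354 px; one third is 118.00 px.
Crop height = 3125 − 493 = 2632 px; one third is 877.33 px.
The top-left point is one-third across and one-third down within the crop:
x = 292 + 1 × 118.00 ≈ 410; y = 493 + 1 × 877.33 ≈ 1370.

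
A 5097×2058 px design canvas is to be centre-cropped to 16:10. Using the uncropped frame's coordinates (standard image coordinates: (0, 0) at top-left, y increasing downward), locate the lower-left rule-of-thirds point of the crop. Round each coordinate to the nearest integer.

5097/2058 > 16/10, so the 16:10 crop keeps the full height 2058 and trims width to 2058 × 16/10 = 3292.80 px.
Left offset = (5097 − 3292.80)/2 = 902.10 px; top offset = 0.
Lower-left is one-third across and two-thirds down within the crop:
x = 902.10 + 1 × 3292.80/3 ≈ 2000; y = 0.00 + 2 × 2058.00/3 ≈ 1372.

x = 2000 px, y = 1372 px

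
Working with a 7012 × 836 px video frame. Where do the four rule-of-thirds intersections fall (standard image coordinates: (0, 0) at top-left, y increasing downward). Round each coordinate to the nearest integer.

One third of 7012 is 2337.33; one third of 836 is 278.67.
Vertical third lines at x = 2337 and x = 4675; horizontal third lines at y = 279 and y = 557.

(2337, 279), (4675, 279), (2337, 557), (4675, 557)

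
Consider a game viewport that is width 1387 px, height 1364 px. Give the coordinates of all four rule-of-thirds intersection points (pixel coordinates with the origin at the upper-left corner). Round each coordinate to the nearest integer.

(462, 455), (925, 455), (462, 909), (925, 909)

One third of 1387 is 462.33; one third of 1364 is 454.67.
Vertical third lines at x = 462 and x = 925; horizontal third lines at y = 455 and y = 909.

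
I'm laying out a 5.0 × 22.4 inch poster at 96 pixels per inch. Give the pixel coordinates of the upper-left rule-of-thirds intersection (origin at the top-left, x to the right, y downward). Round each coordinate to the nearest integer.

(160, 717)

In pixels the canvas is 5.0 × 96 = 480 wide and 22.4 × 96 = 2150.4 tall.
The upper-left point is one-third across and one-third down:
x = 1 × 480/3 ≈ 160; y = 1 × 2150.4/3 ≈ 717.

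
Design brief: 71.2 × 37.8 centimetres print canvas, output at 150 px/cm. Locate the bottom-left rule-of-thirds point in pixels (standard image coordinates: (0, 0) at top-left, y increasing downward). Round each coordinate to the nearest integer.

In pixels the canvas is 71.2 × 150 = 10680 wide and 37.8 × 150 = 5670 tall.
The bottom-left point is one-third across and two-thirds down:
x = 1 × 10680/3 ≈ 3560; y = 2 × 5670/3 ≈ 3780.

x = 3560 px, y = 3780 px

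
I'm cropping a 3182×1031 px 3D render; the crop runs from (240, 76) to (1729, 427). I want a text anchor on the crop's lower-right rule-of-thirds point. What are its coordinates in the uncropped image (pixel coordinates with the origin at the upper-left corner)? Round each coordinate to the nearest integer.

x = 1233 px, y = 310 px

Crop width = 1729 − 240 = 1489 px; one third is 496.33 px.
Crop height = 427 − 76 = 351 px; one third is 117.00 px.
The lower-right point is two-thirds across and two-thirds down within the crop:
x = 240 + 2 × 496.33 ≈ 1233; y = 76 + 2 × 117.00 ≈ 310.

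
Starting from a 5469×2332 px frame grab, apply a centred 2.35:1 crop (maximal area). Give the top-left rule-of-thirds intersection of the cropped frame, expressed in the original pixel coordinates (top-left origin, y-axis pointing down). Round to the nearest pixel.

(1823, 778)

5469/2332 < 2.35/1, so the 2.35:1 crop keeps the full width 5469 and trims height to 5469 × 1/2.35 = 2327.23 px.
Top offset = (2332 − 2327.23)/2 = 2.38 px; left offset = 0.
Top-left is one-third across and one-third down within the crop:
x = 0.00 + 1 × 5469.00/3 ≈ 1823; y = 2.38 + 1 × 2327.23/3 ≈ 778.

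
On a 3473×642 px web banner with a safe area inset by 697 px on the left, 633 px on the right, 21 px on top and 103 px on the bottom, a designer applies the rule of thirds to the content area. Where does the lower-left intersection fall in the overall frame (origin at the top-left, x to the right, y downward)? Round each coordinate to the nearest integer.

Content width = 3473 − 697 − 633 = 2143 px; content height = 642 − 21 − 103 = 518 px.
Lower-left is one-third across and two-thirds down within the content area.
x = 697 + 1 × 2143/3 = 697 + 714.33 ≈ 1411
y = 21 + 2 × 518/3 = 21 + 345.33 ≈ 366

x = 1411 px, y = 366 px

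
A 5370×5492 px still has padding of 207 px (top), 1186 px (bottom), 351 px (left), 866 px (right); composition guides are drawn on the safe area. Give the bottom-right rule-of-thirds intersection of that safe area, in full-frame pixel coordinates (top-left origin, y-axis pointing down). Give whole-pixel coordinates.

Content width = 5370 − 351 − 866 = 4153 px; content height = 5492 − 207 − 1186 = 4099 px.
Bottom-right is two-thirds across and two-thirds down within the safe area.
x = 351 + 2 × 4153/3 = 351 + 2768.67 ≈ 3120
y = 207 + 2 × 4099/3 = 207 + 2732.67 ≈ 2940

x = 3120 px, y = 2940 px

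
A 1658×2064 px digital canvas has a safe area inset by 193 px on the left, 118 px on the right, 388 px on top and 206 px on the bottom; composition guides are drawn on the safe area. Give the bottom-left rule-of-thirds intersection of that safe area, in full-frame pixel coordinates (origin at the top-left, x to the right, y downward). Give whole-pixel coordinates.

Content width = 1658 − 193 − 118 = 1347 px; content height = 2064 − 388 − 206 = 1470 px.
Bottom-left is one-third across and two-thirds down within the safe area.
x = 193 + 1 × 1347/3 = 193 + 449.00 ≈ 642
y = 388 + 2 × 1470/3 = 388 + 980.00 ≈ 1368

(642, 1368)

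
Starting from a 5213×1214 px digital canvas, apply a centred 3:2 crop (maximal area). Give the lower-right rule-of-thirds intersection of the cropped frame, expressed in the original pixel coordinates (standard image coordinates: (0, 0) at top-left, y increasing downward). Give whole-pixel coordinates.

(2910, 809)

5213/1214 > 3/2, so the 3:2 crop keeps the full height 1214 and trims width to 1214 × 3/2 = 1821.00 px.
Left offset = (5213 − 1821.00)/2 = 1696.00 px; top offset = 0.
Lower-right is two-thirds across and two-thirds down within the crop:
x = 1696.00 + 2 × 1821.00/3 ≈ 2910; y = 0.00 + 2 × 1214.00/3 ≈ 809.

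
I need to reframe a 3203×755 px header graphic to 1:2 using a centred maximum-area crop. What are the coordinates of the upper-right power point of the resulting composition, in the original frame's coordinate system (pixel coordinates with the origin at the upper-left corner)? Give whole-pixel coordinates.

3203/755 > 1/2, so the 1:2 crop keeps the full height 755 and trims width to 755 × 1/2 = 377.50 px.
Left offset = (3203 − 377.50)/2 = 1412.75 px; top offset = 0.
Upper-right is two-thirds across and one-third down within the crop:
x = 1412.75 + 2 × 377.50/3 ≈ 1664; y = 0.00 + 1 × 755.00/3 ≈ 252.

x = 1664 px, y = 252 px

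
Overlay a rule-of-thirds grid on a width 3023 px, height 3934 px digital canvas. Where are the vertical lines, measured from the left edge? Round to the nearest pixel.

3023 / 3 = 1007.67, so the vertical lines sit at one and two thirds of 3023.

x = 1008 px and x = 2015 px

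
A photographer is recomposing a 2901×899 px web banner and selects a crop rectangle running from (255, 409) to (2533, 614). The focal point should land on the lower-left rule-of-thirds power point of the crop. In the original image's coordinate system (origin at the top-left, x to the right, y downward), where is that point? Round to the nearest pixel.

x = 1014 px, y = 546 px

Crop width = 2533 − 255 = 2278 px; one third is 759.33 px.
Crop height = 614 − 409 = 205 px; one third is 68.33 px.
The lower-left point is one-third across and two-thirds down within the crop:
x = 255 + 1 × 759.33 ≈ 1014; y = 409 + 2 × 68.33 ≈ 546.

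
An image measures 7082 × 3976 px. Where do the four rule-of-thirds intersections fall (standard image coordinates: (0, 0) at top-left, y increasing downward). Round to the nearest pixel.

One third of 7082 is 2360.67; one third of 3976 is 1325.33.
Vertical third lines at x = 2361 and x = 4721; horizontal third lines at y = 1325 and y = 2651.

(2361, 1325), (4721, 1325), (2361, 2651), (4721, 2651)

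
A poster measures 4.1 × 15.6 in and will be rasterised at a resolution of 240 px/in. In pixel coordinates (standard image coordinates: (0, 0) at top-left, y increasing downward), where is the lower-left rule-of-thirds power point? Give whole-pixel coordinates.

In pixels the canvas is 4.1 × 240 = 984 wide and 15.6 × 240 = 3744 tall.
The lower-left point is one-third across and two-thirds down:
x = 1 × 984/3 ≈ 328; y = 2 × 3744/3 ≈ 2496.

(328, 2496)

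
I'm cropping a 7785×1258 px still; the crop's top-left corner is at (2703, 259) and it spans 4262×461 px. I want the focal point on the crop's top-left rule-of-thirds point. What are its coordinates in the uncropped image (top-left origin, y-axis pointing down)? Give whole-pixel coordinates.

x = 4124 px, y = 413 px

One third of the crop width 4262 is 1420.67 px.
One third of the crop height 461 is 153.67 px.
The top-left point is one-third across and one-third down within the crop:
x = 2703 + 1 × 1420.67 ≈ 4124; y = 259 + 1 × 153.67 ≈ 413.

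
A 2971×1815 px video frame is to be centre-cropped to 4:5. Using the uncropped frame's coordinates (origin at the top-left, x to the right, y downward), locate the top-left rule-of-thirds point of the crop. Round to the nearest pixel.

x = 1244 px, y = 605 px

2971/1815 > 4/5, so the 4:5 crop keeps the full height 1815 and trims width to 1815 × 4/5 = 1452.00 px.
Left offset = (2971 − 1452.00)/2 = 759.50 px; top offset = 0.
Top-left is one-third across and one-third down within the crop:
x = 759.50 + 1 × 1452.00/3 ≈ 1244; y = 0.00 + 1 × 1815.00/3 ≈ 605.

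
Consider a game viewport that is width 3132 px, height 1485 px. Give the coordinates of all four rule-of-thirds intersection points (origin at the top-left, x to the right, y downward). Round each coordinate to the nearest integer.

One third of 3132 is 1044; one third of 1485 is 495.
Vertical third lines at x = 1044 and x = 2088; horizontal third lines at y = 495 and y = 990.

(1044, 495), (2088, 495), (1044, 990), (2088, 990)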